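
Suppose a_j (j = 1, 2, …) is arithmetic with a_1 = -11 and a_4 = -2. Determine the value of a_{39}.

Common difference d = (-2 - (-11)) / (4 - 1) = 3.
a_j = -11 + (j - 1)·3.
a_{39} = -11 + 38·3 = 103.

103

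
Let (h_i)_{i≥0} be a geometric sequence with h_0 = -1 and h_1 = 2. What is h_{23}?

8388608

Common ratio r = -2.
h_i = (-1)·(-2)^(i-0).
h_{23} = (-1)·(-2)^23 = 8388608.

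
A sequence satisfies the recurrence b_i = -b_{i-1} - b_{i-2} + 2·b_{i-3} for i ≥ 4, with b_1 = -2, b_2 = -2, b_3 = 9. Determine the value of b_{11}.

Step forward from the initial values:
b_4 = -11; b_5 = -2; b_6 = 31; b_7 = -51; b_8 = 16; b_9 = 97; b_{10} = -215; b_{11} = 150.

150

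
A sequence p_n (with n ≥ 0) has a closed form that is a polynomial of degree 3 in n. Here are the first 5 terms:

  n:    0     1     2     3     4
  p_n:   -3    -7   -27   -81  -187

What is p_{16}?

-12067

1st diffs: -4, -20, -54, -106.
2nd diffs: -16, -34, -52.
3rd diffs: -18, -18 (constant).
Newton forward-difference form: p_n = -3 + (-4)·C(n,1) + (-16)·C(n,2) + (-18)·C(n,3).
At n = 16: n = 16, so p_{16} = -3 - 64 - 1920 - 10080 = -12067.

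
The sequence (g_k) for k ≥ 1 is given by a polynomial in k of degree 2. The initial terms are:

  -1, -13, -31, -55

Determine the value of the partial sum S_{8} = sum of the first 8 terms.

-680

1st diffs: -12, -18, -24.
2nd diffs: -6, -6 (constant).
So g_k = -3k^2 - 3k + 5.
Continuing: -85, -121, -163, -211.
Summing k = 1..8 (8 terms) gives -680.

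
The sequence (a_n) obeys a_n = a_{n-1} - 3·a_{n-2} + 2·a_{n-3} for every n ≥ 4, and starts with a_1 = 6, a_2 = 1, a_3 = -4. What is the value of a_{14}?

951

Compute successive terms:
a_4 = 5, a_5 = 19, a_6 = -4, …, a_{11} = -389, a_{12} = -236, a_{13} = 1021, a_{14} = 951.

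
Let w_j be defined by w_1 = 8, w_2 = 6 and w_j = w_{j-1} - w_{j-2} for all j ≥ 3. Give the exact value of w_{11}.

-6

Iterate the recurrence:
w_3 = -2  w_4 = -8  w_5 = -6  w_6 = 2  w_7 = 8  w_8 = 6  w_9 = -2  w_{10} = -8  w_{11} = -6.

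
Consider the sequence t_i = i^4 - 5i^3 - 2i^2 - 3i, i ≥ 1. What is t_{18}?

t_{18} = 1·18^4 - 5·18^3 - 2·18^2 - 3·18 = 75114.

75114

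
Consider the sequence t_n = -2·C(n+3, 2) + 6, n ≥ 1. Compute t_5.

C(8, 2) = 28, so t_5 = -50.

-50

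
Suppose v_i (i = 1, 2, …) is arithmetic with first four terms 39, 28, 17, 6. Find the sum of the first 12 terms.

Common difference d = -11.
v_i = 39 + (i - 1)·(-11).
v_{12} = -82; S = 12·(39 + (-82))/2 = -258.

-258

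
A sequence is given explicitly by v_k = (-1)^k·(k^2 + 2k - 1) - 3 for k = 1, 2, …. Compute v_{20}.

436

(-1)^20 = 1; k^2 + 2k - 1 at k=20 is 439; so v_{20} = 436.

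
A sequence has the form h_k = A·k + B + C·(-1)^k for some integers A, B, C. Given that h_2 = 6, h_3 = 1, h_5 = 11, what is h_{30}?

146

Write the equations: 2A + B + C = 6; 3A + B - C = 1; 5A + B - C = 11.
Subtracting the first from the second: A - 2C = -5.
Subtracting the second from the third: 2A = 10.
Solving: C = 5, A = 5, then B = -9.
Hence h_{30} = 5·30 + (-9) + 5·1 = 146.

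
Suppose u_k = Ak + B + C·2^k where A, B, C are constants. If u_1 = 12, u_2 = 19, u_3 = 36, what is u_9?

2538

At k = 1, 2, 3: A + B + 2C = 12; 2A + B + 4C = 19; 3A + B + 8C = 36.
Subtracting the first from the second: A + 2C = 7.
Subtracting the second from the third: A + 4C = 17.
Solving: C = 5, A = -3, then B = 5.
Therefore u_9 = -27 + 5 + 5·512 = 2538.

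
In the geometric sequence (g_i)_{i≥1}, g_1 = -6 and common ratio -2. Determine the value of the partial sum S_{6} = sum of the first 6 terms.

g_i = (-6)·(-2)^(i-1).
S = (-6)·((-2)^6 - 1)/(-2 - 1) = (-6)·(64 - 1)/(-3) = 126.

126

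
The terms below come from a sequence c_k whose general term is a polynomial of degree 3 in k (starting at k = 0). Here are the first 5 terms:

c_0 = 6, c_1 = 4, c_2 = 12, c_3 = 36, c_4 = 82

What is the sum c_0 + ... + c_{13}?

1st diffs: -2, 8, 24, 46.
2nd diffs: 10, 16, 22.
3rd diffs: 6, 6 (constant).
So c_k = k^3 + 2k^2 - 5k + 6.
Continuing: …, 156, 264, 412, 606, …, c_{13} = 2476.
Summing k = 0..13 (14 terms) gives 9548.

9548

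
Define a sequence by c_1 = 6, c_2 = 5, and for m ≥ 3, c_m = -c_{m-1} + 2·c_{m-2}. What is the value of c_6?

Step forward from the initial values:
c_3 = 7;  c_4 = 3;  c_5 = 11;  c_6 = -5.
(Characteristic roots are 1 and -2.)

-5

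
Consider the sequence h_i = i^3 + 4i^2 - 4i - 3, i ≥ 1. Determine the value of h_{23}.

h_{23} = 1·23^3 + 4·23^2 - 4·23 - 3 = 14188.

14188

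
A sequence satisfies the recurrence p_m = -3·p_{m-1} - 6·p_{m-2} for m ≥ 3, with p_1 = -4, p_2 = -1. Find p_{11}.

p_3 = 27;  p_4 = -75;  p_5 = 63;  p_6 = 261;  p_7 = -1161;  p_8 = 1917;  p_9 = 1215;  p_{10} = -15147;  p_{11} = 38151.

38151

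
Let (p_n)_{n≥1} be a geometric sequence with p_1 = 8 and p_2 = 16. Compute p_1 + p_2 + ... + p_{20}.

Common ratio r = 2.
p_n = 8·2^(n-1).
S = 8·(2^20 - 1)/(2 - 1) = 8·(1048576 - 1)/(1) = 8388600.

8388600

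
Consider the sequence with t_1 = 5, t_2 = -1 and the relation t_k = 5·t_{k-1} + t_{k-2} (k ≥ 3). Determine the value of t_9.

-3640

Step forward from the initial values:
t_3 = 0; t_4 = -1; t_5 = -5; t_6 = -26; t_7 = -135; t_8 = -701; t_9 = -3640.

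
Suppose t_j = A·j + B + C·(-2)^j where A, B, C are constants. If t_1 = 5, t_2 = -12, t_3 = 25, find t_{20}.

The three given values yield: A + B - 2C = 5; 2A + B + 4C = -12; 3A + B - 8C = 25.
Subtracting the first from the second: A + 6C = -17.
Subtracting the second from the third: A - 12C = 37.
Solving: C = -3, A = 1, then B = -2.
Hence t_{20} = 1·20 + (-2) + (-3)·1048576 = -3145710.

-3145710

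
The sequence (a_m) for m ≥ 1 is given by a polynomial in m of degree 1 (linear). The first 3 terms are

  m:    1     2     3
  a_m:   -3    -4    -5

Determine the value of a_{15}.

-17

1st diffs: -1, -1 (constant).
So a_m = -m - 2.
Evaluating at m = 15 gives a_{15} = -17.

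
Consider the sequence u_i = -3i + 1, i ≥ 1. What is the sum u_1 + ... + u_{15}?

Over i = 1..15: Σi = 120.
Total = (-3)·120 + (1)·15 = -345.

-345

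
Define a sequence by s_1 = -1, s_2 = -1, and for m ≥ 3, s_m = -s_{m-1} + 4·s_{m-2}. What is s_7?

Applying the relation repeatedly:
s_3 = -3; s_4 = -1; s_5 = -11; s_6 = 7; s_7 = -51.

-51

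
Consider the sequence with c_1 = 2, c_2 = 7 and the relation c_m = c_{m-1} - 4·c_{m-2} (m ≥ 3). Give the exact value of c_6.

Compute successive terms:
c_3 = -1, c_4 = -29, c_5 = -25, c_6 = 91.

91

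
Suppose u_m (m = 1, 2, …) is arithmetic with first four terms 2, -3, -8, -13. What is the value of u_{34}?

Common difference d = -5.
u_m = 2 + (m - 1)·(-5).
u_{34} = 2 + 33·(-5) = -163.

-163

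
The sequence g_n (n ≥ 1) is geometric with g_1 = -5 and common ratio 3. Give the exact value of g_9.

g_n = (-5)·3^(n-1).
g_9 = (-5)·3^8 = -32805.

-32805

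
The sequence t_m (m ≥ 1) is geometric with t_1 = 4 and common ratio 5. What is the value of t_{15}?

t_m = 4·5^(m-1).
t_{15} = 4·5^14 = 24414062500.

24414062500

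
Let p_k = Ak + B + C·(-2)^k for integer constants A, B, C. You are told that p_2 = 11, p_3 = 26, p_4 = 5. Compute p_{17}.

131132

Write the equations: 2A + B + 4C = 11; 3A + B - 8C = 26; 4A + B + 16C = 5.
Subtracting the first from the second: A - 12C = 15.
Subtracting the second from the third: A + 24C = -21.
Solving: C = -1, A = 3, then B = 9.
Hence p_{17} = 3·17 + 9 + (-1)·(-131072) = 131132.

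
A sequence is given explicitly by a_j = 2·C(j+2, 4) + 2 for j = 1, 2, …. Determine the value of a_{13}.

C(15, 4) = 1365, so a_{13} = 2732.

2732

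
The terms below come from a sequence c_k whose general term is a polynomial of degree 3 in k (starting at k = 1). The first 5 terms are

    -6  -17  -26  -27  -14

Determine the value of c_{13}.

1314

1st diffs: -11, -9, -1, 13.
2nd diffs: 2, 8, 14.
3rd diffs: 6, 6 (constant).
Newton forward-difference form: c_k = -6 + (-11)·C(k-1,1) + 2·C(k-1,2) + 6·C(k-1,3).
At k = 13: k-1 = 12, so c_{13} = -6 - 132 + 132 + 1320 = 1314.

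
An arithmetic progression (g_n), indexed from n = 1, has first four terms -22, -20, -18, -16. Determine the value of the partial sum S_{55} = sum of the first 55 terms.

1760

Common difference d = 2.
g_n = -22 + (n - 1)·2.
g_{55} = 86; S = 55·(-22 + 86)/2 = 1760.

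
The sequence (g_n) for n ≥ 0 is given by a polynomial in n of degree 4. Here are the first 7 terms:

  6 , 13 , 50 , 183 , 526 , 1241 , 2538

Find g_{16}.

1st diffs: 7, 37, 133, 343, 715, 1297.
2nd diffs: 30, 96, 210, 372, 582.
3rd diffs: 66, 114, 162, 210.
4th diffs: 48, 48, 48 (constant).
Newton forward-difference form: g_n = 6 + 7·C(n,1) + 30·C(n,2) + 66·C(n,3) + 48·C(n,4).
At n = 16: n = 16, so g_{16} = 6 + 112 + 3600 + 36960 + 87360 = 128038.

128038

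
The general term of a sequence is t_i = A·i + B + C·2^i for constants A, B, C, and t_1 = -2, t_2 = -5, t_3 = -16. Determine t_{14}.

Plug in i = 1, 2, 3: A + B + 2C = -2; 2A + B + 4C = -5; 3A + B + 8C = -16.
Subtracting the first from the second: A + 2C = -3.
Subtracting the second from the third: A + 4C = -11.
Solving: C = -4, A = 5, then B = 1.
Hence t_{14} = 5·14 + 1 + (-4)·16384 = -65465.

-65465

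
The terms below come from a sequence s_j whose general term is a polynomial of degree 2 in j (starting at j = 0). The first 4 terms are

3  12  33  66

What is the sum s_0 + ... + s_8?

1359

1st diffs: 9, 21, 33.
2nd diffs: 12, 12 (constant).
Newton forward-difference form: s_j = 3 + 9·C(j,1) + 12·C(j,2).
Continuing: …, 111, 168, 237, 318, …, s_8 = 411.
Summing j = 0..8 (9 terms) gives 1359.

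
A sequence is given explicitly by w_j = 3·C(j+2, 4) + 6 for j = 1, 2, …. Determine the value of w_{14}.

C(16, 4) = 1820, so w_{14} = 5466.

5466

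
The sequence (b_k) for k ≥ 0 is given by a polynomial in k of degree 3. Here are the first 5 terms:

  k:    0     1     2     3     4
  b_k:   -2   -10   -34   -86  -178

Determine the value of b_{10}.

-2242

1st diffs: -8, -24, -52, -92.
2nd diffs: -16, -28, -40.
3rd diffs: -12, -12 (constant).
So b_k = -2k^3 - 2k^2 - 4k - 2.
Evaluating at k = 10 gives b_{10} = -2242.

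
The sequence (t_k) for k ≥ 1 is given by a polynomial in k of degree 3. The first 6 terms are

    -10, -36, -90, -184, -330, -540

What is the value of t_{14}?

1st diffs: -26, -54, -94, -146, -210.
2nd diffs: -28, -40, -52, -64.
3rd diffs: -12, -12, -12 (constant).
Newton forward-difference form: t_k = -10 + (-26)·C(k-1,1) + (-28)·C(k-1,2) + (-12)·C(k-1,3).
At k = 14: k-1 = 13, so t_{14} = -10 - 338 - 2184 - 3432 = -5964.

-5964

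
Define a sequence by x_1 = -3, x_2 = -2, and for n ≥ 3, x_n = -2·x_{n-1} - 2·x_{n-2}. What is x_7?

-40

Step forward from the initial values:
x_3 = 10  x_4 = -16  x_5 = 12  x_6 = 8  x_7 = -40.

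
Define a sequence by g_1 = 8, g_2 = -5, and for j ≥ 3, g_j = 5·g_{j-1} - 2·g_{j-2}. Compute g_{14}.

-763917835

Applying the relation repeatedly:
g_3 = -41, g_4 = -195, g_5 = -893, …, g_{11} = -8048381, g_{12} = -36713115, g_{13} = -167468813, g_{14} = -763917835.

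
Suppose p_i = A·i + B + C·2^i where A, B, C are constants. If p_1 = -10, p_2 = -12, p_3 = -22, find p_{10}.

Write the equations: A + B + 2C = -10; 2A + B + 4C = -12; 3A + B + 8C = -22.
Subtracting the first from the second: A + 2C = -2.
Subtracting the second from the third: A + 4C = -10.
Solving: C = -4, A = 6, then B = -8.
So p_i = 6·i + (-8) + (-4)·2^i; at i=10 this is -4044.

-4044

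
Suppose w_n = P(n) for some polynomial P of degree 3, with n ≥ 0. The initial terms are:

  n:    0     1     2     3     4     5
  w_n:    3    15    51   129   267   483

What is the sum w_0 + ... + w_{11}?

1st diffs: 12, 36, 78, 138, 216.
2nd diffs: 24, 42, 60, 78.
3rd diffs: 18, 18, 18 (constant).
Newton forward-difference form: w_n = 3 + 12·C(n,1) + 24·C(n,2) + 18·C(n,3).
Continuing: …, 795, 1221, 1779, 2487, …, w_{11} = 4425.
Summing n = 0..11 (12 terms) gives 15018.

15018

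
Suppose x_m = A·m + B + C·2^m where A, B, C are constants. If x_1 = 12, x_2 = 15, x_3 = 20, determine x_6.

79

At m = 1, 2, 3: A + B + 2C = 12; 2A + B + 4C = 15; 3A + B + 8C = 20.
Subtracting the first from the second: A + 2C = 3.
Subtracting the second from the third: A + 4C = 5.
Solving: C = 1, A = 1, then B = 9.
Hence x_6 = 1·6 + 9 + 1·64 = 79.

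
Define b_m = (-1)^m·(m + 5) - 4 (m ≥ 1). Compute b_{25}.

(-1)^25 = -1; m + 5 at m=25 is 30; so b_{25} = -34.

-34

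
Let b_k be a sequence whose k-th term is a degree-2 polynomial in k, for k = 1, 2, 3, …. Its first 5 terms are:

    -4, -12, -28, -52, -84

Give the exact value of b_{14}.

1st diffs: -8, -16, -24, -32.
2nd diffs: -8, -8, -8 (constant).
Newton forward-difference form: b_k = -4 + (-8)·C(k-1,1) + (-8)·C(k-1,2).
At k = 14: k-1 = 13, so b_{14} = -4 - 104 - 624 = -732.

-732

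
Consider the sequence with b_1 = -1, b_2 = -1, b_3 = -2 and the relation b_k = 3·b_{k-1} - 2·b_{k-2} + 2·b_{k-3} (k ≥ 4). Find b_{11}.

b_4 = -6  b_5 = -16  b_6 = -40  b_7 = -100  b_8 = -252  b_9 = -636  b_{10} = -1604  b_{11} = -4044.

-4044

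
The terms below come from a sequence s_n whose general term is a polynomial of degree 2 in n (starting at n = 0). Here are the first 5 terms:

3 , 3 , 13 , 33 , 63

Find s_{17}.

1363

1st diffs: 0, 10, 20, 30.
2nd diffs: 10, 10, 10 (constant).
Newton forward-difference form: s_n = 3 + 10·C(n,2).
At n = 17: n = 17, so s_{17} = 3 + 1360 = 1363.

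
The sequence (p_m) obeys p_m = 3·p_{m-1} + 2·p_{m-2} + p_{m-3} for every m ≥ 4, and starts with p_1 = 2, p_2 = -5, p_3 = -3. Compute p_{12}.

-508640

Compute successive terms:
p_4 = -17, p_5 = -62, p_6 = -223, p_7 = -810, p_8 = -2938, p_9 = -10657, p_{10} = -38657, p_{11} = -140223, p_{12} = -508640.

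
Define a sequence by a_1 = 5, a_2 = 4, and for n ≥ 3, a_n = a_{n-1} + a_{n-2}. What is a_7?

57

a_3 = 9  a_4 = 13  a_5 = 22  a_6 = 35  a_7 = 57.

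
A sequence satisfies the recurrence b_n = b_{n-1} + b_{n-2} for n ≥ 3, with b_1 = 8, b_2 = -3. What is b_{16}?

1186

Applying the relation repeatedly:
b_3 = 5;  b_4 = 2;  b_5 = 7;  …;  b_{13} = 280;  b_{14} = 453;  b_{15} = 733;  b_{16} = 1186.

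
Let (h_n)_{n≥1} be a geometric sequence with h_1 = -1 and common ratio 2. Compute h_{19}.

h_n = (-1)·2^(n-1).
h_{19} = (-1)·2^18 = -262144.

-262144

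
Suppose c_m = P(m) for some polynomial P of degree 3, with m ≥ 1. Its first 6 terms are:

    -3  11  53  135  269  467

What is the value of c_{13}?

4653

1st diffs: 14, 42, 82, 134, 198.
2nd diffs: 28, 40, 52, 64.
3rd diffs: 12, 12, 12 (constant).
Newton forward-difference form: c_m = -3 + 14·C(m-1,1) + 28·C(m-1,2) + 12·C(m-1,3).
At m = 13: m-1 = 12, so c_{13} = -3 + 168 + 1848 + 2640 = 4653.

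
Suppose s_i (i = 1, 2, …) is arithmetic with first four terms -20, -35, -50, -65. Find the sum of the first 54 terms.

-22545

Common difference d = -15.
s_i = -20 + (i - 1)·(-15).
s_{54} = -815; S = 54·(-20 + (-815))/2 = -22545.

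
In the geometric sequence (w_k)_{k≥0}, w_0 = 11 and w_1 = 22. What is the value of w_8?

Common ratio r = 2.
w_k = 11·2^(k-0).
w_8 = 11·2^8 = 2816.

2816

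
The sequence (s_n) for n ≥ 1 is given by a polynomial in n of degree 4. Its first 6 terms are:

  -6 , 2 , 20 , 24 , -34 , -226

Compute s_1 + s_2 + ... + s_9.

-4974

1st diffs: 8, 18, 4, -58, -192.
2nd diffs: 10, -14, -62, -134.
3rd diffs: -24, -48, -72.
4th diffs: -24, -24 (constant).
So s_n = -n^4 + 6n^3 - 6n^2 - n - 4.
Continuing: -648, -1420, -2686.
Summing n = 1..9 (9 terms) gives -4974.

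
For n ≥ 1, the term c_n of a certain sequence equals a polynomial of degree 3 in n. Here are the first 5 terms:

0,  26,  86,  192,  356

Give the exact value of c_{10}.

2466

1st diffs: 26, 60, 106, 164.
2nd diffs: 34, 46, 58.
3rd diffs: 12, 12 (constant).
Newton forward-difference form: c_n = 26·C(n-1,1) + 34·C(n-1,2) + 12·C(n-1,3).
At n = 10: n-1 = 9, so c_{10} = 234 + 1224 + 1008 = 2466.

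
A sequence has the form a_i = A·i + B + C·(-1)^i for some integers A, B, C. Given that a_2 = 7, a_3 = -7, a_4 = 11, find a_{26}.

55

The three given values yield: 2A + B + C = 7; 3A + B - C = -7; 4A + B + C = 11.
Subtracting the first from the second: A - 2C = -14.
Subtracting the second from the third: A + 2C = 18.
Solving: C = 8, A = 2, then B = -5.
Therefore a_{26} = 52 + (-5) + 8·1 = 55.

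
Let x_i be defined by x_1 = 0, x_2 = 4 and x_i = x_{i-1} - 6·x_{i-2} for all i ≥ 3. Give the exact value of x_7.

340

x_3 = 4;  x_4 = -20;  x_5 = -44;  x_6 = 76;  x_7 = 340.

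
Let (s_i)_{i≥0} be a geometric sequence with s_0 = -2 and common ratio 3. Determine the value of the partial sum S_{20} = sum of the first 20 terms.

s_i = (-2)·3^(i-0).
S = (-2)·(3^20 - 1)/(3 - 1) = (-2)·(3486784401 - 1)/(2) = -3486784400.

-3486784400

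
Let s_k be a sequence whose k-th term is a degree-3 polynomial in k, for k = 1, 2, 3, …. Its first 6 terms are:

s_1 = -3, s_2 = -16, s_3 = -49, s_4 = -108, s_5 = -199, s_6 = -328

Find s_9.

1st diffs: -13, -33, -59, -91, -129.
2nd diffs: -20, -26, -32, -38.
3rd diffs: -6, -6, -6 (constant).
Newton forward-difference form: s_k = -3 + (-13)·C(k-1,1) + (-20)·C(k-1,2) + (-6)·C(k-1,3).
At k = 9: k-1 = 8, so s_9 = -3 - 104 - 560 - 336 = -1003.

-1003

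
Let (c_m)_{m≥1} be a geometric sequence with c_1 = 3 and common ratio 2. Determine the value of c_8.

c_m = 3·2^(m-1).
c_8 = 3·2^7 = 384.

384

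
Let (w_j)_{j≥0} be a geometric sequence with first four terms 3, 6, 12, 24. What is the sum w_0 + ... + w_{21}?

12582909

Common ratio r = 2.
w_j = 3·2^(j-0).
S = 3·(2^22 - 1)/(2 - 1) = 3·(4194304 - 1)/(1) = 12582909.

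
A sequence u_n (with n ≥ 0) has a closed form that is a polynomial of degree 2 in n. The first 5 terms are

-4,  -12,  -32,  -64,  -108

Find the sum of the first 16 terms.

-7744

1st diffs: -8, -20, -32, -44.
2nd diffs: -12, -12, -12 (constant).
Newton forward-difference form: u_n = -4 + (-8)·C(n,1) + (-12)·C(n,2).
Continuing: …, -164, -232, -312, -404, …, u_{15} = -1384.
Summing n = 0..15 (16 terms) gives -7744.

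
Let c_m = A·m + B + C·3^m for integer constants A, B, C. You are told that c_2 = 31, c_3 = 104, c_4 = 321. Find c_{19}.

4649045880

At m = 2, 3, 4: 2A + B + 9C = 31; 3A + B + 27C = 104; 4A + B + 81C = 321.
Subtracting the first from the second: A + 18C = 73.
Subtracting the second from the third: A + 54C = 217.
Solving: C = 4, A = 1, then B = -7.
Therefore c_{19} = 19 + (-7) + 4·1162261467 = 4649045880.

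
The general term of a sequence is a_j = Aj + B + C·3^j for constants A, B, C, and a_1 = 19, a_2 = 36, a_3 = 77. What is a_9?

39419

At j = 1, 2, 3: A + B + 3C = 19; 2A + B + 9C = 36; 3A + B + 27C = 77.
Subtracting the first from the second: A + 6C = 17.
Subtracting the second from the third: A + 18C = 41.
Solving: C = 2, A = 5, then B = 8.
So a_j = 5·j + 8 + 2·3^j; at j=9 this is 39419.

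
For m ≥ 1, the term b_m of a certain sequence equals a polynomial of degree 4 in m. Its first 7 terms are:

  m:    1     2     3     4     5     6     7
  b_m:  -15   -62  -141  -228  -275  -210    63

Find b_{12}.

1st diffs: -47, -79, -87, -47, 65, 273.
2nd diffs: -32, -8, 40, 112, 208.
3rd diffs: 24, 48, 72, 96.
4th diffs: 24, 24, 24 (constant).
Newton forward-difference form: b_m = -15 + (-47)·C(m-1,1) + (-32)·C(m-1,2) + 24·C(m-1,3) + 24·C(m-1,4).
At m = 12: m-1 = 11, so b_{12} = -15 - 517 - 1760 + 3960 + 7920 = 9588.

9588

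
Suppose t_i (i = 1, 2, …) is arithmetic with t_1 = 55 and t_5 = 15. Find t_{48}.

Common difference d = (15 - 55) / (5 - 1) = -10.
t_i = 55 + (i - 1)·(-10).
t_{48} = 55 + 47·(-10) = -415.

-415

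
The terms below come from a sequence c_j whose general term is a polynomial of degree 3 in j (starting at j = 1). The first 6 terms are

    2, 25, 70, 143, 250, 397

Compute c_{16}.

5387

1st diffs: 23, 45, 73, 107, 147.
2nd diffs: 22, 28, 34, 40.
3rd diffs: 6, 6, 6 (constant).
Newton forward-difference form: c_j = 2 + 23·C(j-1,1) + 22·C(j-1,2) + 6·C(j-1,3).
At j = 16: j-1 = 15, so c_{16} = 2 + 345 + 2310 + 2730 = 5387.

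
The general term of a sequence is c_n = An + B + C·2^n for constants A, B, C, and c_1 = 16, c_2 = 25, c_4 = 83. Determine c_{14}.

81913

Plug in n = 1, 2, 4: A + B + 2C = 16; 2A + B + 4C = 25; 4A + B + 16C = 83.
Subtracting the first from the second: A + 2C = 9.
Subtracting the second from the third: 2A + 12C = 58.
Solving: C = 5, A = -1, then B = 7.
Therefore c_{14} = -14 + 7 + 5·16384 = 81913.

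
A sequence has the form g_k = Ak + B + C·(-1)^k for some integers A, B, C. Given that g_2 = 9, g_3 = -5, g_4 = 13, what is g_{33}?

55

At k = 2, 3, 4: 2A + B + C = 9; 3A + B - C = -5; 4A + B + C = 13.
Subtracting the first from the second: A - 2C = -14.
Subtracting the second from the third: A + 2C = 18.
Solving: C = 8, A = 2, then B = -3.
So g_k = 2·k + (-3) + 8·(-1)^k; at k=33 this is 55.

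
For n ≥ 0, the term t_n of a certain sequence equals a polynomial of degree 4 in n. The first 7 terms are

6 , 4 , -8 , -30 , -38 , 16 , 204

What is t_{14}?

23092

1st diffs: -2, -12, -22, -8, 54, 188.
2nd diffs: -10, -10, 14, 62, 134.
3rd diffs: 0, 24, 48, 72.
4th diffs: 24, 24, 24 (constant).
Newton forward-difference form: t_n = 6 + (-2)·C(n,1) + (-10)·C(n,2) + 24·C(n,4).
At n = 14: n = 14, so t_{14} = 6 - 28 - 910 + 24024 = 23092.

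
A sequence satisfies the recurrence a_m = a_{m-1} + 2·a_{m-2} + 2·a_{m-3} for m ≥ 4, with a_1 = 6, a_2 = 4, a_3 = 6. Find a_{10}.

a_4 = 26;  a_5 = 46;  a_6 = 110;  a_7 = 254;  a_8 = 566;  a_9 = 1294;  a_{10} = 2934.

2934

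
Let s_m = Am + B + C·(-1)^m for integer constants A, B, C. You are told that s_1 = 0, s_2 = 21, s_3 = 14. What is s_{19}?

Plug in m = 1, 2, 3: A + B - C = 0; 2A + B + C = 21; 3A + B - C = 14.
Subtracting the first from the second: A + 2C = 21.
Subtracting the second from the third: A - 2C = -7.
Solving: C = 7, A = 7, then B = 0.
So s_m = 7·m + 0 + 7·(-1)^m; at m=19 this is 126.

126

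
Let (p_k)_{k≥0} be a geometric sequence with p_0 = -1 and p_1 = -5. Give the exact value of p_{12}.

-244140625

Common ratio r = 5.
p_k = (-1)·5^(k-0).
p_{12} = (-1)·5^12 = -244140625.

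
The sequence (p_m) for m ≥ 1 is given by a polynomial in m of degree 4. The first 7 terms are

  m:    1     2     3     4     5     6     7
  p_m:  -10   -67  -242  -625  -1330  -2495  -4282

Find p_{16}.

1st diffs: -57, -175, -383, -705, -1165, -1787.
2nd diffs: -118, -208, -322, -460, -622.
3rd diffs: -90, -114, -138, -162.
4th diffs: -24, -24, -24 (constant).
Newton forward-difference form: p_m = -10 + (-57)·C(m-1,1) + (-118)·C(m-1,2) + (-90)·C(m-1,3) + (-24)·C(m-1,4).
At m = 16: m-1 = 15, so p_{16} = -10 - 855 - 12390 - 40950 - 32760 = -86965.

-86965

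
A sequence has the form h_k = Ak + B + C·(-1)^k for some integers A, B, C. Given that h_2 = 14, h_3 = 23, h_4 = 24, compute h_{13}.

73

Write the equations: 2A + B + C = 14; 3A + B - C = 23; 4A + B + C = 24.
Subtracting the first from the second: A - 2C = 9.
Subtracting the second from the third: A + 2C = 1.
Solving: C = -2, A = 5, then B = 6.
Therefore h_{13} = 65 + 6 + (-2)·(-1) = 73.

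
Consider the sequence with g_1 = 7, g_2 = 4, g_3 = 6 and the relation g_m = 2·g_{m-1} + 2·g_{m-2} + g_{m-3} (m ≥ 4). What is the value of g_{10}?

Iterate the recurrence:
g_4 = 27, g_5 = 70, g_6 = 200, g_7 = 567, g_8 = 1604, g_9 = 4542, g_{10} = 12859.

12859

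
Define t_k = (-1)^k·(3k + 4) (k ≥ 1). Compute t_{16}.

(-1)^16 = 1; 3k + 4 at k=16 is 52; so t_{16} = 52.

52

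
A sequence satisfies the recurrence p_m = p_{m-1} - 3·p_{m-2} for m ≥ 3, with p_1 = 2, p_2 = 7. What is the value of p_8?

-5

Step forward from the initial values:
p_3 = 1  p_4 = -20  p_5 = -23  p_6 = 37  p_7 = 106  p_8 = -5.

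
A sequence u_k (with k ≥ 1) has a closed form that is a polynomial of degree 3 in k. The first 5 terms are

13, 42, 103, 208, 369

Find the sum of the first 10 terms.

7795

1st diffs: 29, 61, 105, 161.
2nd diffs: 32, 44, 56.
3rd diffs: 12, 12 (constant).
Newton forward-difference form: u_k = 13 + 29·C(k-1,1) + 32·C(k-1,2) + 12·C(k-1,3).
Continuing: …, 598, 907, 1308, 1813, …, u_{10} = 2434.
Summing k = 1..10 (10 terms) gives 7795.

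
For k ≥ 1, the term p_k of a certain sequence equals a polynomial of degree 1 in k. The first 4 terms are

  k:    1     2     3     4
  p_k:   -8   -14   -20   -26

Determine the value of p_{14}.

1st diffs: -6, -6, -6 (constant).
So p_k = -6k - 2.
Evaluating at k = 14 gives p_{14} = -86.

-86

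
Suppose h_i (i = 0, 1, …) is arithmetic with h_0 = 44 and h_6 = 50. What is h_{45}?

89

Common difference d = (50 - 44) / (6 - 0) = 1.
h_i = 44 + (i - 0)·1.
h_{45} = 44 + 45·1 = 89.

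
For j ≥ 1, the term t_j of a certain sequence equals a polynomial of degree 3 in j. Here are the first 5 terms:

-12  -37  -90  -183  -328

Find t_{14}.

1st diffs: -25, -53, -93, -145.
2nd diffs: -28, -40, -52.
3rd diffs: -12, -12 (constant).
So t_j = -2j^3 - 2j^2 - 5j - 3.
Evaluating at j = 14 gives t_{14} = -5953.

-5953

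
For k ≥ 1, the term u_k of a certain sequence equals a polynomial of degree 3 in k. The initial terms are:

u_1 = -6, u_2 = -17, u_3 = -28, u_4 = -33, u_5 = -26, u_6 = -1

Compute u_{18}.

3887

1st diffs: -11, -11, -5, 7, 25.
2nd diffs: 0, 6, 12, 18.
3rd diffs: 6, 6, 6 (constant).
Newton forward-difference form: u_k = -6 + (-11)·C(k-1,1) + 6·C(k-1,3).
At k = 18: k-1 = 17, so u_{18} = -6 - 187 + 4080 = 3887.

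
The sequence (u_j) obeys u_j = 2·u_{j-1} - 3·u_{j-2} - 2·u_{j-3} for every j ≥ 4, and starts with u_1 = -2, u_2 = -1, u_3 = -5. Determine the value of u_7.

55

Iterate the recurrence:
u_4 = -3  u_5 = 11  u_6 = 41  u_7 = 55.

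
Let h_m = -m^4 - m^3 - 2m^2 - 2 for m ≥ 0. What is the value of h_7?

h_7 = -1·7^4 - 1·7^3 - 2·7^2 - 2 = -2844.

-2844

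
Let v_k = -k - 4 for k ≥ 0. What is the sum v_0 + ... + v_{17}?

Over k = 0..17: Σk = 153.
Total = (-1)·153 + (-4)·18 = -225.

-225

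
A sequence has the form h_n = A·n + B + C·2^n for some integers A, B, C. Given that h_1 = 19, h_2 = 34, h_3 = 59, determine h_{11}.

10299

Write the equations: A + B + 2C = 19; 2A + B + 4C = 34; 3A + B + 8C = 59.
Subtracting the first from the second: A + 2C = 15.
Subtracting the second from the third: A + 4C = 25.
Solving: C = 5, A = 5, then B = 4.
So h_n = 5·n + 4 + 5·2^n; at n=11 this is 10299.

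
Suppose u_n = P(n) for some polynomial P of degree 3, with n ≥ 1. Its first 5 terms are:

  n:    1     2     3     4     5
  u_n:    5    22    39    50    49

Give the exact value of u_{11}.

1st diffs: 17, 17, 11, -1.
2nd diffs: 0, -6, -12.
3rd diffs: -6, -6 (constant).
So u_n = -n^3 + 6n^2 + 6n - 6.
Evaluating at n = 11 gives u_{11} = -545.

-545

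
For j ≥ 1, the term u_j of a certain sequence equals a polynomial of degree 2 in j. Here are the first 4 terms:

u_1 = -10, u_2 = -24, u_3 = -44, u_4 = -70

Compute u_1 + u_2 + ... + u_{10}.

1st diffs: -14, -20, -26.
2nd diffs: -6, -6 (constant).
Newton forward-difference form: u_j = -10 + (-14)·C(j-1,1) + (-6)·C(j-1,2).
Continuing: …, -102, -140, -184, -234, …, u_{10} = -352.
Summing j = 1..10 (10 terms) gives -1450.

-1450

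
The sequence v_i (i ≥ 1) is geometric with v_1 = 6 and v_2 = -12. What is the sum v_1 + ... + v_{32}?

Common ratio r = -2.
v_i = 6·(-2)^(i-1).
S = 6·((-2)^32 - 1)/(-2 - 1) = 6·(4294967296 - 1)/(-3) = -8589934590.

-8589934590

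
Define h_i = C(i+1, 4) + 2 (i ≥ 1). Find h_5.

C(6, 4) = 15, so h_5 = 17.

17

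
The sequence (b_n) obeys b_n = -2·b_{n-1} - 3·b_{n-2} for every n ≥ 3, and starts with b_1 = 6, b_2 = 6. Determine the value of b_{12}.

Compute successive terms:
b_3 = -30;  b_4 = 42;  b_5 = 6;  b_6 = -138;  b_7 = 258;  b_8 = -102;  b_9 = -570;  b_{10} = 1446;  b_{11} = -1182;  b_{12} = -1974.

-1974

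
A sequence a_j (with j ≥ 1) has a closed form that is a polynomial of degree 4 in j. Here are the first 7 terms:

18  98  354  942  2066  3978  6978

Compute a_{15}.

121986

1st diffs: 80, 256, 588, 1124, 1912, 3000.
2nd diffs: 176, 332, 536, 788, 1088.
3rd diffs: 156, 204, 252, 300.
4th diffs: 48, 48, 48 (constant).
Newton forward-difference form: a_j = 18 + 80·C(j-1,1) + 176·C(j-1,2) + 156·C(j-1,3) + 48·C(j-1,4).
At j = 15: j-1 = 14, so a_{15} = 18 + 1120 + 16016 + 56784 + 48048 = 121986.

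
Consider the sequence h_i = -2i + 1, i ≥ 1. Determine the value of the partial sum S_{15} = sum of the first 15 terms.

Over i = 1..15: Σi = 120.
Total = (-2)·120 + (1)·15 = -225.

-225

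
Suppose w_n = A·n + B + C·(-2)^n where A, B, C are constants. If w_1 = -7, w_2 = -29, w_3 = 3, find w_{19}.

Plug in n = 1, 2, 3: A + B - 2C = -7; 2A + B + 4C = -29; 3A + B - 8C = 3.
Subtracting the first from the second: A + 6C = -22.
Subtracting the second from the third: A - 12C = 32.
Solving: C = -3, A = -4, then B = -9.
Hence w_{19} = -4·19 + (-9) + (-3)·(-524288) = 1572779.

1572779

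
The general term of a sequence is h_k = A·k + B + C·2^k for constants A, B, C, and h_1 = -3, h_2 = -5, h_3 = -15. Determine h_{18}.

At k = 1, 2, 3: A + B + 2C = -3; 2A + B + 4C = -5; 3A + B + 8C = -15.
Subtracting the first from the second: A + 2C = -2.
Subtracting the second from the third: A + 4C = -10.
Solving: C = -4, A = 6, then B = -1.
Therefore h_{18} = 108 + (-1) + (-4)·262144 = -1048469.

-1048469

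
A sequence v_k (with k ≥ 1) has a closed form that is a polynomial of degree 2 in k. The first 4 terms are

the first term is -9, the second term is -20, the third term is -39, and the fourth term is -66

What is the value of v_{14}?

-776

1st diffs: -11, -19, -27.
2nd diffs: -8, -8 (constant).
Newton forward-difference form: v_k = -9 + (-11)·C(k-1,1) + (-8)·C(k-1,2).
At k = 14: k-1 = 13, so v_{14} = -9 - 143 - 624 = -776.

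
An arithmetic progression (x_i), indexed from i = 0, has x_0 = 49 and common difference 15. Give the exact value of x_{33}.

544

x_i = 49 + (i - 0)·15.
x_{33} = 49 + 33·15 = 544.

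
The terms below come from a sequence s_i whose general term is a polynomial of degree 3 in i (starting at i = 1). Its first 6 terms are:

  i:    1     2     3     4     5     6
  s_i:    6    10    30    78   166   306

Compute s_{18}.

10410

1st diffs: 4, 20, 48, 88, 140.
2nd diffs: 16, 28, 40, 52.
3rd diffs: 12, 12, 12 (constant).
Newton forward-difference form: s_i = 6 + 4·C(i-1,1) + 16·C(i-1,2) + 12·C(i-1,3).
At i = 18: i-1 = 17, so s_{18} = 6 + 68 + 2176 + 8160 = 10410.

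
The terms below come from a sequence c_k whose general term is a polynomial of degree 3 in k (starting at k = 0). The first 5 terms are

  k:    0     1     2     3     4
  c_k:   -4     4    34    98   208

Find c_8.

1st diffs: 8, 30, 64, 110.
2nd diffs: 22, 34, 46.
3rd diffs: 12, 12 (constant).
Newton forward-difference form: c_k = -4 + 8·C(k,1) + 22·C(k,2) + 12·C(k,3).
At k = 8: k = 8, so c_8 = -4 + 64 + 616 + 672 = 1348.

1348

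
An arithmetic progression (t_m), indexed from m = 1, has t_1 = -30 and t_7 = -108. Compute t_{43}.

Common difference d = (-108 - (-30)) / (7 - 1) = -13.
t_m = -30 + (m - 1)·(-13).
t_{43} = -30 + 42·(-13) = -576.

-576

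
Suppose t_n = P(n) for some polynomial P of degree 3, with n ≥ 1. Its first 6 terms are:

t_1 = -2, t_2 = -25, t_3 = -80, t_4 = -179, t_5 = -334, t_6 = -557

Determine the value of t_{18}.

1st diffs: -23, -55, -99, -155, -223.
2nd diffs: -32, -44, -56, -68.
3rd diffs: -12, -12, -12 (constant).
So t_n = -2n^3 - 4n^2 + 3n + 1.
Evaluating at n = 18 gives t_{18} = -12905.

-12905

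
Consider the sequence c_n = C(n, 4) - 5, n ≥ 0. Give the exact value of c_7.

30

C(7, 4) = 35, so c_7 = 30.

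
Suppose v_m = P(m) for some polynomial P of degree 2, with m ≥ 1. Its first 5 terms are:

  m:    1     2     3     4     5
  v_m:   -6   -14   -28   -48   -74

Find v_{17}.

-854

1st diffs: -8, -14, -20, -26.
2nd diffs: -6, -6, -6 (constant).
Newton forward-difference form: v_m = -6 + (-8)·C(m-1,1) + (-6)·C(m-1,2).
At m = 17: m-1 = 16, so v_{17} = -6 - 128 - 720 = -854.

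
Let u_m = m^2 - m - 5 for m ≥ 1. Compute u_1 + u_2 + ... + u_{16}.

1280

Over m = 1..16: Σm = 136, Σm² = 1496.
Total = (1)·1496 + (-1)·136 + (-5)·16 = 1280.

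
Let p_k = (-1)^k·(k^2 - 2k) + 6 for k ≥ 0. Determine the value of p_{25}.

-569

(-1)^25 = -1; k^2 - 2k at k=25 is 575; so p_{25} = -569.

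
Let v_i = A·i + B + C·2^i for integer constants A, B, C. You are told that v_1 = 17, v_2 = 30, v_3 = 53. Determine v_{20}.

At i = 1, 2, 3: A + B + 2C = 17; 2A + B + 4C = 30; 3A + B + 8C = 53.
Subtracting the first from the second: A + 2C = 13.
Subtracting the second from the third: A + 4C = 23.
Solving: C = 5, A = 3, then B = 4.
Therefore v_{20} = 60 + 4 + 5·1048576 = 5242944.

5242944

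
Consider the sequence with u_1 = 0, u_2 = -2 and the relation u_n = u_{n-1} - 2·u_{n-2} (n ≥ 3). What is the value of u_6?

u_3 = -2; u_4 = 2; u_5 = 6; u_6 = 2.

2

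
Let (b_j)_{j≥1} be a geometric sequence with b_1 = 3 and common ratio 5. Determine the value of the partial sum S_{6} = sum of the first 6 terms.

11718

b_j = 3·5^(j-1).
S = 3·(5^6 - 1)/(5 - 1) = 3·(15625 - 1)/(4) = 11718.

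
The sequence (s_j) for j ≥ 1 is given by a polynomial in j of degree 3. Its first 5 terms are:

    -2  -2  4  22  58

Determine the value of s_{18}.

1st diffs: 0, 6, 18, 36.
2nd diffs: 6, 12, 18.
3rd diffs: 6, 6 (constant).
Newton forward-difference form: s_j = -2 + 6·C(j-1,2) + 6·C(j-1,3).
At j = 18: j-1 = 17, so s_{18} = -2 + 816 + 4080 = 4894.

4894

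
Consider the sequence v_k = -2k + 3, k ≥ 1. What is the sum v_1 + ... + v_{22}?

Over k = 1..22: Σk = 253.
Total = (-2)·253 + (3)·22 = -440.

-440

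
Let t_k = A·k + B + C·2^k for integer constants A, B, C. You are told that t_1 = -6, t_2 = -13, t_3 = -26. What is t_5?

-100

Write the equations: A + B + 2C = -6; 2A + B + 4C = -13; 3A + B + 8C = -26.
Subtracting the first from the second: A + 2C = -7.
Subtracting the second from the third: A + 4C = -13.
Solving: C = -3, A = -1, then B = 1.
So t_k = -1·k + 1 + (-3)·2^k; at k=5 this is -100.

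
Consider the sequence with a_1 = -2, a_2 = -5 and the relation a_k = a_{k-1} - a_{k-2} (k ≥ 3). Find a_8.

Step forward from the initial values:
a_3 = -3;  a_4 = 2;  a_5 = 5;  a_6 = 3;  a_7 = -2;  a_8 = -5.

-5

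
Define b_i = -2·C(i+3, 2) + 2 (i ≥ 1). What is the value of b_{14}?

-270

C(17, 2) = 136, so b_{14} = -270.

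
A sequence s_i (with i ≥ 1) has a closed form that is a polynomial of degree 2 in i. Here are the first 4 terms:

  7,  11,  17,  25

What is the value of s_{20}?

1st diffs: 4, 6, 8.
2nd diffs: 2, 2 (constant).
So s_i = i^2 + i + 5.
Evaluating at i = 20 gives s_{20} = 425.

425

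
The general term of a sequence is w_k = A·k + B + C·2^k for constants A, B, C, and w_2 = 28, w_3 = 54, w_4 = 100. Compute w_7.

At k = 2, 3, 4: 2A + B + 4C = 28; 3A + B + 8C = 54; 4A + B + 16C = 100.
Subtracting the first from the second: A + 4C = 26.
Subtracting the second from the third: A + 8C = 46.
Solving: C = 5, A = 6, then B = -4.
Hence w_7 = 6·7 + (-4) + 5·128 = 678.

678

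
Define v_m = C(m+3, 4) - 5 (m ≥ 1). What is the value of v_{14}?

C(17, 4) = 2380, so v_{14} = 2375.

2375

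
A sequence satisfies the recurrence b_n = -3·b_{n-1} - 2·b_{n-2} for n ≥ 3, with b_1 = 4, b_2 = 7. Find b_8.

Compute successive terms:
b_3 = -29  b_4 = 73  b_5 = -161  b_6 = 337  b_7 = -689  b_8 = 1393.
(Characteristic roots are -1 and -2.)

1393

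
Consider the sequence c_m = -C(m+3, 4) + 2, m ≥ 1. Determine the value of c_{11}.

-999

C(14, 4) = 1001, so c_{11} = -999.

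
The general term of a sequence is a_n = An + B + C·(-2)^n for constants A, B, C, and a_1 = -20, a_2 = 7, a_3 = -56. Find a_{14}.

81871

The three given values yield: A + B - 2C = -20; 2A + B + 4C = 7; 3A + B - 8C = -56.
Subtracting the first from the second: A + 6C = 27.
Subtracting the second from the third: A - 12C = -63.
Solving: C = 5, A = -3, then B = -7.
Therefore a_{14} = -42 + (-7) + 5·16384 = 81871.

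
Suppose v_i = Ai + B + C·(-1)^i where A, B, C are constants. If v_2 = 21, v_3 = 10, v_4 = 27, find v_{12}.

51

The three given values yield: 2A + B + C = 21; 3A + B - C = 10; 4A + B + C = 27.
Subtracting the first from the second: A - 2C = -11.
Subtracting the second from the third: A + 2C = 17.
Solving: C = 7, A = 3, then B = 8.
So v_i = 3·i + 8 + 7·(-1)^i; at i=12 this is 51.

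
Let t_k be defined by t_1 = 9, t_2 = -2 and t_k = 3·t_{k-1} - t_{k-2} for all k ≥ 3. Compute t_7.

-783

Step forward from the initial values:
t_3 = -15  t_4 = -43  t_5 = -114  t_6 = -299  t_7 = -783.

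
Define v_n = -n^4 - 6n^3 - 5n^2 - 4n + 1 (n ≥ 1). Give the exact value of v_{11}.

v_{11} = -1·11^4 - 6·11^3 - 5·11^2 - 4·11 + 1 = -23275.

-23275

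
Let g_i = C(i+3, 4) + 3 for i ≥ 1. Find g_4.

38

C(7, 4) = 35, so g_4 = 38.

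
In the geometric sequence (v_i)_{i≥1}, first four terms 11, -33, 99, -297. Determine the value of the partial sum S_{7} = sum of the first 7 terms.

Common ratio r = -3.
v_i = 11·(-3)^(i-1).
S = 11·((-3)^7 - 1)/(-3 - 1) = 11·(-2187 - 1)/(-4) = 6017.

6017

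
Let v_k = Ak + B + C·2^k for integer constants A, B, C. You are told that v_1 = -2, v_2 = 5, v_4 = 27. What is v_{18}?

262225

Write the equations: A + B + 2C = -2; 2A + B + 4C = 5; 4A + B + 16C = 27.
Subtracting the first from the second: A + 2C = 7.
Subtracting the second from the third: 2A + 12C = 22.
Solving: C = 1, A = 5, then B = -9.
So v_k = 5·k + (-9) + 1·2^k; at k=18 this is 262225.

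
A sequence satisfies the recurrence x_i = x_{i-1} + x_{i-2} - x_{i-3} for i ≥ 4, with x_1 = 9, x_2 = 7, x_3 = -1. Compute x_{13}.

-51

Compute successive terms:
x_4 = -3  x_5 = -11  x_6 = -13  x_7 = -21  x_8 = -23  x_9 = -31  x_{10} = -33  x_{11} = -41  x_{12} = -43  x_{13} = -51.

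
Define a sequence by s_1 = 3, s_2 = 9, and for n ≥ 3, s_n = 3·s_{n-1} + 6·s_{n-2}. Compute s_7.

15957

Compute successive terms:
s_3 = 45, s_4 = 189, s_5 = 837, s_6 = 3645, s_7 = 15957.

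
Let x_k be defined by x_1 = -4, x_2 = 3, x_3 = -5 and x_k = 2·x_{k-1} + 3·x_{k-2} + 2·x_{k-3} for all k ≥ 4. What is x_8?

Step forward from the initial values:
x_4 = -9, x_5 = -27, x_6 = -91, x_7 = -281, x_8 = -889.

-889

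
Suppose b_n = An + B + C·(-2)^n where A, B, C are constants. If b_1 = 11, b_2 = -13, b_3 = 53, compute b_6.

Write the equations: A + B - 2C = 11; 2A + B + 4C = -13; 3A + B - 8C = 53.
Subtracting the first from the second: A + 6C = -24.
Subtracting the second from the third: A - 12C = 66.
Solving: C = -5, A = 6, then B = -5.
Therefore b_6 = 36 + (-5) + (-5)·64 = -289.

-289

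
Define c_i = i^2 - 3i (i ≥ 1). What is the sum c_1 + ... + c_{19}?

1900

Over i = 1..19: Σi = 190, Σi² = 2470.
Total = (1)·2470 + (-3)·190 = 1900.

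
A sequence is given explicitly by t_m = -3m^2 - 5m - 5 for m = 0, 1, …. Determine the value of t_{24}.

-1853

t_{24} = -3·24^2 - 5·24 - 5 = -1853.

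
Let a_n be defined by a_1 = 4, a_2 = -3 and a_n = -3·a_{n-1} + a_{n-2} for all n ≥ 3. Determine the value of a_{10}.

-54618

a_3 = 13;  a_4 = -42;  a_5 = 139;  a_6 = -459;  a_7 = 1516;  a_8 = -5007;  a_9 = 16537;  a_{10} = -54618.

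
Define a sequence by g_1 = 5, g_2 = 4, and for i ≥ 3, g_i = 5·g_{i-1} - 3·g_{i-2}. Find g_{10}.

Step forward from the initial values:
g_3 = 5;  g_4 = 13;  g_5 = 50;  g_6 = 211;  g_7 = 905;  g_8 = 3892;  g_9 = 16745;  g_{10} = 72049.

72049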